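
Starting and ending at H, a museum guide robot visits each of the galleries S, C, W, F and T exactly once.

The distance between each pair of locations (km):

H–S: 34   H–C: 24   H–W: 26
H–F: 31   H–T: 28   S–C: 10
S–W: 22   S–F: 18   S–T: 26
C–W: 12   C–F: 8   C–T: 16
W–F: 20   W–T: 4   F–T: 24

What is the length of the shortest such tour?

There are 60 distinct closed tours to check (reversals are equivalent).
H → S → C → W → F → T → H: 34+10+12+20+24+28 = 128
H → S → C → W → T → F → H: 34+10+12+4+24+31 = 115
H → S → C → F → W → T → H: 34+10+8+20+4+28 = 104
H → S → C → F → T → W → H: 34+10+8+24+4+26 = 106
H → S → C → T → W → F → H: 34+10+16+4+20+31 = 115
H → S → C → T → F → W → H: 34+10+16+24+20+26 = 130
H → S → W → C → F → T → H: 34+22+12+8+24+28 = 128
H → S → W → C → T → F → H: 34+22+12+16+24+31 = 139
H → S → W → F → C → T → H: 34+22+20+8+16+28 = 128
H → S → W → F → T → C → H: 34+22+20+24+16+24 = 140
H → S → W → T → C → F → H: 34+22+4+16+8+31 = 115
H → S → W → T → F → C → H: 34+22+4+24+8+24 = 116
H → S → F → C → W → T → H: 34+18+8+12+4+28 = 104
H → S → F → C → T → W → H: 34+18+8+16+4+26 = 106
… (46 more)
H → F → S → C → W → T → H: 31+18+10+12+4+28 = 103  ← best
The minimum is 103.
One optimal route: H → F → S → C → W → T → H (or its reverse).

Shortest round trip = 103 km.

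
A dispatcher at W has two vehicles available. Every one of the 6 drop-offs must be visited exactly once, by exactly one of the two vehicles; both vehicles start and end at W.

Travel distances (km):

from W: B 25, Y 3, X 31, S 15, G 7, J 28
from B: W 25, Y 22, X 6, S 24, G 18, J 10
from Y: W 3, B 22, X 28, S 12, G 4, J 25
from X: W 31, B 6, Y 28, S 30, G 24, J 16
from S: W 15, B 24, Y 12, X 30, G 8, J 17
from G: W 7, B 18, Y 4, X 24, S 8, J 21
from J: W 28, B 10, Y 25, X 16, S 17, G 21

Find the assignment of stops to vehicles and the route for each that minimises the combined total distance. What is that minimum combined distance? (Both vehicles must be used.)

Minimum combined distance: 85 km.

Try each way of splitting the stops between the two vehicles (each non-empty) and, for each split, find the best tour for each vehicle:
  {B} + {Y, X, S, G, J}: 50 + 79 = 129
  {Y} + {B, X, S, G, J}: 6 + 79 = 85
  {B, Y} + {X, S, G, J}: 50 + 79 = 129
  {X} + {B, Y, S, G, J}: 62 + 67 = 129
  {B, X} + {Y, S, G, J}: 62 + 60 = 122
  {Y, X} + {B, S, G, J}: 62 + 67 = 129
  … (31 splits in total)
Best: vehicle 1 W → Y → W = 6; vehicle 2 W → B → X → J → S → G → W = 79; combined 85.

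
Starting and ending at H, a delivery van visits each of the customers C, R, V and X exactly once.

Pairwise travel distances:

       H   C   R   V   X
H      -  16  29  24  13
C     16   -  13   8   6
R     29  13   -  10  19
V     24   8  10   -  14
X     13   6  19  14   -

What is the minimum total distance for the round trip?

Shortest round trip = 66.

There are 12 distinct closed tours to check (reversals are equivalent).
H - C - R - V - X - H: 16+13+10+14+13 = 66
H - C - R - X - V - H: 16+13+19+14+24 = 86
H - C - V - R - X - H: 16+8+10+19+13 = 66
H - C - V - X - R - H: 16+8+14+19+29 = 86
H - C - X - R - V - H: 16+6+19+10+24 = 75
H - C - X - V - R - H: 16+6+14+10+29 = 75
H - R - C - V - X - H: 29+13+8+14+13 = 77
H - R - C - X - V - H: 29+13+6+14+24 = 86
H - R - V - C - X - H: 29+10+8+6+13 = 66
H - R - X - C - V - H: 29+19+6+8+24 = 86
H - V - C - R - X - H: 24+8+13+19+13 = 77
H - V - R - C - X - H: 24+10+13+6+13 = 66
The minimum is 66.
One optimal route: H → C → R → V → X → H (or its reverse).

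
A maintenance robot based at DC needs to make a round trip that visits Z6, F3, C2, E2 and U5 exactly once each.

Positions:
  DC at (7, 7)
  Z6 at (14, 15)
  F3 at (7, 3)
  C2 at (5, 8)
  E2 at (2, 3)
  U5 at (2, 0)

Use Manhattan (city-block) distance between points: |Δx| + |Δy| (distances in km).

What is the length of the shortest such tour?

54 km — the shortest possible round trip.

With 5 stops there are 5!/2 = 60 distinct round trips (a route and its reverse cost the same).
DC → Z6 → F3 → C2 → E2 → U5 → DC: 15+19+7+8+3+12 = 64
DC → Z6 → F3 → C2 → U5 → E2 → DC: 15+19+7+11+3+9 = 64
DC → Z6 → F3 → E2 → C2 → U5 → DC: 15+19+5+8+11+12 = 70
DC → Z6 → F3 → E2 → U5 → C2 → DC: 15+19+5+3+11+3 = 56
DC → Z6 → F3 → U5 → C2 → E2 → DC: 15+19+8+11+8+9 = 70
DC → Z6 → F3 → U5 → E2 → C2 → DC: 15+19+8+3+8+3 = 56
DC → Z6 → C2 → F3 → E2 → U5 → DC: 15+16+7+5+3+12 = 58
DC → Z6 → C2 → F3 → U5 → E2 → DC: 15+16+7+8+3+9 = 58
DC → Z6 → C2 → E2 → F3 → U5 → DC: 15+16+8+5+8+12 = 64
DC → Z6 → C2 → E2 → U5 → F3 → DC: 15+16+8+3+8+4 = 54
DC → Z6 → C2 → U5 → F3 → E2 → DC: 15+16+11+8+5+9 = 64
DC → Z6 → C2 → U5 → E2 → F3 → DC: 15+16+11+3+5+4 = 54
DC → Z6 → E2 → F3 → C2 → U5 → DC: 15+24+5+7+11+12 = 74
DC → Z6 → E2 → F3 → U5 → C2 → DC: 15+24+5+8+11+3 = 66
… (46 more)
The minimum is 54.
One optimal route: DC → Z6 → C2 → E2 → U5 → F3 → DC (or its reverse).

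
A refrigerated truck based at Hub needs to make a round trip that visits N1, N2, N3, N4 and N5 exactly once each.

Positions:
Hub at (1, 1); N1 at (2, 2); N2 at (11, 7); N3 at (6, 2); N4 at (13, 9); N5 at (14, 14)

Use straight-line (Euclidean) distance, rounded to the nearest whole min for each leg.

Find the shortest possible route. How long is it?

Minimum total distance: 38 min.

With 5 stops there are 5!/2 = 60 distinct round trips (a route and its reverse cost the same).
Hub→N1→N2→N3→N4→N5→Hub: 1+10+7+10+5+18 = 51
Hub→N1→N2→N3→N5→N4→Hub: 1+10+7+14+5+14 = 51
Hub→N1→N2→N4→N3→N5→Hub: 1+10+3+10+14+18 = 56
Hub→N1→N2→N4→N5→N3→Hub: 1+10+3+5+14+5 = 38
Hub→N1→N2→N5→N3→N4→Hub: 1+10+8+14+10+14 = 57
Hub→N1→N2→N5→N4→N3→Hub: 1+10+8+5+10+5 = 39
Hub→N1→N3→N2→N4→N5→Hub: 1+4+7+3+5+18 = 38
Hub→N1→N3→N2→N5→N4→Hub: 1+4+7+8+5+14 = 39
Hub→N1→N3→N4→N2→N5→Hub: 1+4+10+3+8+18 = 44
Hub→N1→N3→N4→N5→N2→Hub: 1+4+10+5+8+12 = 40
Hub→N1→N3→N5→N2→N4→Hub: 1+4+14+8+3+14 = 44
Hub→N1→N3→N5→N4→N2→Hub: 1+4+14+5+3+12 = 39
Hub→N1→N4→N2→N3→N5→Hub: 1+13+3+7+14+18 = 56
Hub→N1→N4→N2→N5→N3→Hub: 1+13+3+8+14+5 = 44
… (46 more)
The minimum is 38.
One optimal route: Hub → N1 → N2 → N4 → N5 → N3 → Hub (or its reverse).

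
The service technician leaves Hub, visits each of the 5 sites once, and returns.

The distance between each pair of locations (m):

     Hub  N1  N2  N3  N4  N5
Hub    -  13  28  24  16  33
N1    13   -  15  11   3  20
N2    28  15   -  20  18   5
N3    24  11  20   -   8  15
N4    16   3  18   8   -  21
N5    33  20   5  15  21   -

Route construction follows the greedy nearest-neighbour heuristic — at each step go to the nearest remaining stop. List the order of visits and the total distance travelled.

Nearest-neighbour total = 72 m; route Hub → N1 → N4 → N3 → N5 → N2 → Hub.

Hub → [N1:13 / N4:16 / N3:24 / N2:28 / N5:33] → N1 (13)
N1 → [N4:3 / N3:11 / N2:15 / N5:20] → N4 (3)
N4 → [N3:8 / N2:18 / N5:21] → N3 (8)
N3 → [N5:15 / N2:20] → N5 (15)
N5 → [N2:5] → N2 (5)
Return N2→Hub: 28.
Total = 13 + 3 + 8 + 15 + 5 + 28 = 72.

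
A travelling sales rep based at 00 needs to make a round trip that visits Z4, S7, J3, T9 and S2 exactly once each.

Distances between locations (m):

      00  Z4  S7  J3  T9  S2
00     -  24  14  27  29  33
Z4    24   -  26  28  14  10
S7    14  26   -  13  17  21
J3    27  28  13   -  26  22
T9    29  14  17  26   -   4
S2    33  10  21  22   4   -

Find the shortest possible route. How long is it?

With 5 stops there are 5!/2 = 60 distinct round trips (a route and its reverse cost the same).
00 - Z4 - S7 - J3 - T9 - S2 - 00: 24+26+13+26+4+33 = 126
00 - Z4 - S7 - J3 - S2 - T9 - 00: 24+26+13+22+4+29 = 118
00 - Z4 - S7 - T9 - J3 - S2 - 00: 24+26+17+26+22+33 = 148
00 - Z4 - S7 - T9 - S2 - J3 - 00: 24+26+17+4+22+27 = 120
00 - Z4 - S7 - S2 - J3 - T9 - 00: 24+26+21+22+26+29 = 148
00 - Z4 - S7 - S2 - T9 - J3 - 00: 24+26+21+4+26+27 = 128
00 - Z4 - J3 - S7 - T9 - S2 - 00: 24+28+13+17+4+33 = 119
00 - Z4 - J3 - S7 - S2 - T9 - 00: 24+28+13+21+4+29 = 119
00 - Z4 - J3 - T9 - S7 - S2 - 00: 24+28+26+17+21+33 = 149
00 - Z4 - J3 - T9 - S2 - S7 - 00: 24+28+26+4+21+14 = 117
00 - Z4 - J3 - S2 - S7 - T9 - 00: 24+28+22+21+17+29 = 141
00 - Z4 - J3 - S2 - T9 - S7 - 00: 24+28+22+4+17+14 = 109
00 - Z4 - T9 - S7 - J3 - S2 - 00: 24+14+17+13+22+33 = 123
00 - Z4 - T9 - S7 - S2 - J3 - 00: 24+14+17+21+22+27 = 125
… (46 more)
00 - Z4 - T9 - S2 - J3 - S7 - 00: 24+14+4+22+13+14 = 91  ← best
The minimum is 91.
One optimal route: 00 → Z4 → T9 → S2 → J3 → S7 → 00 (or its reverse).

91 m — the shortest possible round trip.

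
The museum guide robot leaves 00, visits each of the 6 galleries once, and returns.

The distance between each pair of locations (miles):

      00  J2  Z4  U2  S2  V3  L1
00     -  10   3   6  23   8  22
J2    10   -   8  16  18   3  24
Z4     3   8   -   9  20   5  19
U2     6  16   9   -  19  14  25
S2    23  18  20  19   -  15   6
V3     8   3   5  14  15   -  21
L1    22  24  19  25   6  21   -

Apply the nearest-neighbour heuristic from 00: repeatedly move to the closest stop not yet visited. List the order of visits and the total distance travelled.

Nearest-neighbour total = 74 miles; route 00 → Z4 → V3 → J2 → U2 → S2 → L1 → 00.

From 00: distances to unvisited — Z4=3, U2=6, V3=8, J2=10, L1=22, S2=23. Nearest is Z4 (3).
From Z4: distances to unvisited — V3=5, J2=8, U2=9, L1=19, S2=20. Nearest is V3 (5).
From V3: distances to unvisited — J2=3, U2=14, S2=15, L1=21. Nearest is J2 (3).
From J2: distances to unvisited — U2=16, S2=18, L1=24. Nearest is U2 (16).
From U2: distances to unvisited — S2=19, L1=25. Nearest is S2 (19).
From S2: distances to unvisited — L1=6. Nearest is L1 (6).
Return L1→00: 22.
Total = 3 + 5 + 3 + 16 + 19 + 6 + 22 = 74.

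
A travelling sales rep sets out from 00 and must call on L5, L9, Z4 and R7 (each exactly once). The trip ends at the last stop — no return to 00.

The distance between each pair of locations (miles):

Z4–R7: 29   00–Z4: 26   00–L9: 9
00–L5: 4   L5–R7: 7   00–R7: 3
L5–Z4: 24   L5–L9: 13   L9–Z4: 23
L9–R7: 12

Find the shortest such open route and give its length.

Shortest open route: 46 miles.

There are 4! = 24 possible orderings.
00→L5→L9→Z4→R7: 4+13+23+29 = 69
00→L5→L9→R7→Z4: 4+13+12+29 = 58
00→L5→Z4→L9→R7: 4+24+23+12 = 63
00→L5→Z4→R7→L9: 4+24+29+12 = 69
00→L5→R7→L9→Z4: 4+7+12+23 = 46
00→L5→R7→Z4→L9: 4+7+29+23 = 63
00→L9→L5→Z4→R7: 9+13+24+29 = 75
00→L9→L5→R7→Z4: 9+13+7+29 = 58
00→L9→Z4→L5→R7: 9+23+24+7 = 63
00→L9→Z4→R7→L5: 9+23+29+7 = 68
00→L9→R7→L5→Z4: 9+12+7+24 = 52
00→L9→R7→Z4→L5: 9+12+29+24 = 74
00→Z4→L5→L9→R7: 26+24+13+12 = 75
00→Z4→L5→R7→L9: 26+24+7+12 = 69
… (10 more)
The minimum is 46.
One shortest path: 00 → L5 → R7 → L9 → Z4.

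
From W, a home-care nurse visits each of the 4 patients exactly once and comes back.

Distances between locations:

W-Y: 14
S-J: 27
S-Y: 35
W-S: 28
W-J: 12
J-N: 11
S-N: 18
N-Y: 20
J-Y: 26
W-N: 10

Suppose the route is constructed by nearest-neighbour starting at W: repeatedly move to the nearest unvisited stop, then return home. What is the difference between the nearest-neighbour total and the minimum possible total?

From W: N=10, J=12, Y=14, S=28 → choose N (10).
From N: J=11, S=18, Y=20 → choose J (11).
From J: Y=26, S=27 → choose Y (26).
From Y: S=35 → choose S (35).
NN route W → N → J → Y → S → W costs 110.
Optimal: W → J → N → S → Y → W costs 90 (by enumerating all 12 distinct tours).
Excess = 110 − 90 = 20.

Excess over optimum: 20.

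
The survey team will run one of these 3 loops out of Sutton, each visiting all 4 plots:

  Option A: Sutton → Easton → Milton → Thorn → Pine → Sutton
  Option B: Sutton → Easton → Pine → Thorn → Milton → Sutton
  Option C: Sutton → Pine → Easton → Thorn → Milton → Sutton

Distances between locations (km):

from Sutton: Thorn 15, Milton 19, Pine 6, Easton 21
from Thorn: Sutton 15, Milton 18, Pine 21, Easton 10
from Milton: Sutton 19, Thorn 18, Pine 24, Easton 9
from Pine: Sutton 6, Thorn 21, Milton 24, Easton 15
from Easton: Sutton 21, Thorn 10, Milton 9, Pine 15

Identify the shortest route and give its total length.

68 km — Option C is the shortest.

Option A: 21 + 9 + 18 + 21 + 6 = 75
Option B: 21 + 15 + 21 + 18 + 19 = 94
Option C: 6 + 15 + 10 + 18 + 19 = 68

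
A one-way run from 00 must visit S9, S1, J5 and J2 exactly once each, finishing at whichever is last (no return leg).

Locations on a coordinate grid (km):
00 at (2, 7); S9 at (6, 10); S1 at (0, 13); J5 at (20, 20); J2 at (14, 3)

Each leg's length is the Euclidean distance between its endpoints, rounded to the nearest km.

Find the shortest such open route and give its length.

There are 4! = 24 possible orderings.
00→S9→S1→J5→J2: 5+7+21+18 = 51
00→S9→S1→J2→J5: 5+7+17+18 = 47
00→S9→J5→S1→J2: 5+17+21+17 = 60
00→S9→J5→J2→S1: 5+17+18+17 = 57
00→S9→J2→S1→J5: 5+11+17+21 = 54
00→S9→J2→J5→S1: 5+11+18+21 = 55
00→S1→S9→J5→J2: 6+7+17+18 = 48
00→S1→S9→J2→J5: 6+7+11+18 = 42
00→S1→J5→S9→J2: 6+21+17+11 = 55
00→S1→J5→J2→S9: 6+21+18+11 = 56
00→S1→J2→S9→J5: 6+17+11+17 = 51
00→S1→J2→J5→S9: 6+17+18+17 = 58
00→J5→S9→S1→J2: 22+17+7+17 = 63
00→J5→S9→J2→S1: 22+17+11+17 = 67
… (10 more)
The minimum is 42.
One shortest path: 00 → S1 → S9 → J2 → J5.

Minimum one-way distance = 42 km.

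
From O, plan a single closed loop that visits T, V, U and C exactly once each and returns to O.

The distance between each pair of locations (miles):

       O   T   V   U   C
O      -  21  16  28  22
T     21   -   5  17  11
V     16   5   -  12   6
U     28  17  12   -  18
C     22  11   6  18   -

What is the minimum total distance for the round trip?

78 miles — the shortest possible round trip.

With 4 stops there are 4!/2 = 12 distinct round trips (a route and its reverse cost the same).
O → T → V → U → C → O: 21+5+12+18+22 = 78
O → T → V → C → U → O: 21+5+6+18+28 = 78
O → T → U → V → C → O: 21+17+12+6+22 = 78
O → T → U → C → V → O: 21+17+18+6+16 = 78
O → T → C → V → U → O: 21+11+6+12+28 = 78
O → T → C → U → V → O: 21+11+18+12+16 = 78
O → V → T → U → C → O: 16+5+17+18+22 = 78
O → V → T → C → U → O: 16+5+11+18+28 = 78
O → V → U → T → C → O: 16+12+17+11+22 = 78
O → V → C → T → U → O: 16+6+11+17+28 = 78
O → U → T → V → C → O: 28+17+5+6+22 = 78
O → U → V → T → C → O: 28+12+5+11+22 = 78
The minimum is 78.
One optimal route: O → T → V → U → C → O (or its reverse).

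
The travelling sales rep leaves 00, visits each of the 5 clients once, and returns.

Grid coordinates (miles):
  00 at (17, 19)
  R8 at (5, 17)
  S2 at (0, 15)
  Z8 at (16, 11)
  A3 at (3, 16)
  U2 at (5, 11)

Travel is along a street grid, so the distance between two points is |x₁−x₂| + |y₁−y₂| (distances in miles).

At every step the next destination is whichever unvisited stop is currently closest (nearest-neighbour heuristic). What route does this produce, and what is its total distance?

00 → [Z8:9 / R8:14 / A3:17 / U2:20 / S2:21] → Z8 (9)
Z8 → [U2:11 / R8:17 / A3:18 / S2:20] → U2 (11)
U2 → [R8:6 / A3:7 / S2:9] → R8 (6)
R8 → [A3:3 / S2:7] → A3 (3)
A3 → [S2:4] → S2 (4)
Return S2→00: 21.
Total = 9 + 11 + 6 + 3 + 4 + 21 = 54.

54 miles along 00 → Z8 → U2 → R8 → A3 → S2 → 00.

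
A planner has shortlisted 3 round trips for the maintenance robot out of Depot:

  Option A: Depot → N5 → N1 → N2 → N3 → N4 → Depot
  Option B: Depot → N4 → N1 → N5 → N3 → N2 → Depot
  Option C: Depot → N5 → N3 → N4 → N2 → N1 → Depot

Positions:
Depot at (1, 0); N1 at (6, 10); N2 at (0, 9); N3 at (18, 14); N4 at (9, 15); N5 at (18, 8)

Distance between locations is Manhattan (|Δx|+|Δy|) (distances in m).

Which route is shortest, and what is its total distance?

Option A: 25 + 14 + 7 + 23 + 10 + 23 = 102
Option B: 23 + 8 + 14 + 6 + 23 + 10 = 84
Option C: 25 + 6 + 10 + 15 + 7 + 15 = 78

78 m — Option C is the shortest.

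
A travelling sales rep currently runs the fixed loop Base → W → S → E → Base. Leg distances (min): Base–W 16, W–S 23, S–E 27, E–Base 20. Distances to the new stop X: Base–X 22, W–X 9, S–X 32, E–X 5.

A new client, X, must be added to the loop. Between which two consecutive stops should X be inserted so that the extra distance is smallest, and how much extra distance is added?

+7 min — insert X between E and Base.

Insertion cost between consecutive stops i–j is d(i,X) + d(X,j) − d(i,j):
  between Base and W: 22 + 9 − 16 = 15
  between W and S: 9 + 32 − 23 = 18
  between S and E: 32 + 5 − 27 = 10
  between E and Base: 5 + 22 − 20 = 7
Cheapest insertion is between E and Base, adding 7.
New total = 86 + 7 = 93.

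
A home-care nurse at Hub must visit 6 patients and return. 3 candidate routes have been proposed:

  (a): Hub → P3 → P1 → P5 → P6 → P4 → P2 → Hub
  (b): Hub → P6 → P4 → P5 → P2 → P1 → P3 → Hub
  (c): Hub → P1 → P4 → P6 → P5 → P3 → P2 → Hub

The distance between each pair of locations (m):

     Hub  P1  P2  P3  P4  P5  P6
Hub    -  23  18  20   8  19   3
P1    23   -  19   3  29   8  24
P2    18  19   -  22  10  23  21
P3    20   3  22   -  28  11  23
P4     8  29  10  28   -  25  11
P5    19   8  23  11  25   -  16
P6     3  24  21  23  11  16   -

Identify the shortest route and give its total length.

Shortest is (a), total 86 m.

(a): 20 + 3 + 8 + 16 + 11 + 10 + 18 = 86
(b): 3 + 11 + 25 + 23 + 19 + 3 + 20 = 104
(c): 23 + 29 + 11 + 16 + 11 + 22 + 18 = 130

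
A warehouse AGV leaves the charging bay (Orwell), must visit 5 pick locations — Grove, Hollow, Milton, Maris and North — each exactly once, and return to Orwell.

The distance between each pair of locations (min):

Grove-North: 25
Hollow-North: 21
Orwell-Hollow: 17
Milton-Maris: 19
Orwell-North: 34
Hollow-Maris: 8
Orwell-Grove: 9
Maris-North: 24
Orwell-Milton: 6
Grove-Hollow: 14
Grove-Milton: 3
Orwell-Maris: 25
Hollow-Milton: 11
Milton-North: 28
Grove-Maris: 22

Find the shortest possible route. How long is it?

There are 60 distinct closed tours to check (reversals are equivalent).
Orwell-Grove-Hollow-Milton-Maris-North-Orwell: 9+14+11+19+24+34 = 111
Orwell-Grove-Hollow-Milton-North-Maris-Orwell: 9+14+11+28+24+25 = 111
Orwell-Grove-Hollow-Maris-Milton-North-Orwell: 9+14+8+19+28+34 = 112
Orwell-Grove-Hollow-Maris-North-Milton-Orwell: 9+14+8+24+28+6 = 89
Orwell-Grove-Hollow-North-Milton-Maris-Orwell: 9+14+21+28+19+25 = 116
Orwell-Grove-Hollow-North-Maris-Milton-Orwell: 9+14+21+24+19+6 = 93
Orwell-Grove-Milton-Hollow-Maris-North-Orwell: 9+3+11+8+24+34 = 89
Orwell-Grove-Milton-Hollow-North-Maris-Orwell: 9+3+11+21+24+25 = 93
Orwell-Grove-Milton-Maris-Hollow-North-Orwell: 9+3+19+8+21+34 = 94
Orwell-Grove-Milton-Maris-North-Hollow-Orwell: 9+3+19+24+21+17 = 93
Orwell-Grove-Milton-North-Hollow-Maris-Orwell: 9+3+28+21+8+25 = 94
Orwell-Grove-Milton-North-Maris-Hollow-Orwell: 9+3+28+24+8+17 = 89
Orwell-Grove-Maris-Hollow-Milton-North-Orwell: 9+22+8+11+28+34 = 112
Orwell-Grove-Maris-Hollow-North-Milton-Orwell: 9+22+8+21+28+6 = 94
… (46 more)
Orwell-Grove-North-Maris-Hollow-Milton-Orwell: 9+25+24+8+11+6 = 83  ← best
The minimum is 83.
One optimal route: Orwell → Grove → North → Maris → Hollow → Milton → Orwell (or its reverse).

83 min — the shortest possible round trip.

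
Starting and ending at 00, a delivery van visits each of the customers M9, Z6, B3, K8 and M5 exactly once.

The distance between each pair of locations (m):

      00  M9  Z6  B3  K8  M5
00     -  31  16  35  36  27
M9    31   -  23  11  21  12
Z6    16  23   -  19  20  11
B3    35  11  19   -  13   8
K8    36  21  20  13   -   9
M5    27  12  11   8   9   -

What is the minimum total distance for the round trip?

00 → M9 → Z6 → B3 → K8 → M5 → 00: 31+23+19+13+9+27 = 122
00 → M9 → Z6 → B3 → M5 → K8 → 00: 31+23+19+8+9+36 = 126
00 → M9 → Z6 → K8 → B3 → M5 → 00: 31+23+20+13+8+27 = 122
00 → M9 → Z6 → K8 → M5 → B3 → 00: 31+23+20+9+8+35 = 126
00 → M9 → Z6 → M5 → B3 → K8 → 00: 31+23+11+8+13+36 = 122
00 → M9 → Z6 → M5 → K8 → B3 → 00: 31+23+11+9+13+35 = 122
00 → M9 → B3 → Z6 → K8 → M5 → 00: 31+11+19+20+9+27 = 117
00 → M9 → B3 → Z6 → M5 → K8 → 00: 31+11+19+11+9+36 = 117
00 → M9 → B3 → K8 → Z6 → M5 → 00: 31+11+13+20+11+27 = 113
00 → M9 → B3 → K8 → M5 → Z6 → 00: 31+11+13+9+11+16 = 91
00 → M9 → B3 → M5 → Z6 → K8 → 00: 31+11+8+11+20+36 = 117
00 → M9 → B3 → M5 → K8 → Z6 → 00: 31+11+8+9+20+16 = 95
00 → M9 → K8 → Z6 → B3 → M5 → 00: 31+21+20+19+8+27 = 126
00 → M9 → K8 → Z6 → M5 → B3 → 00: 31+21+20+11+8+35 = 126
… (46 more)
The minimum is 91.
One optimal route: 00 → M9 → B3 → K8 → M5 → Z6 → 00 (or its reverse).

Minimum total distance: 91 m.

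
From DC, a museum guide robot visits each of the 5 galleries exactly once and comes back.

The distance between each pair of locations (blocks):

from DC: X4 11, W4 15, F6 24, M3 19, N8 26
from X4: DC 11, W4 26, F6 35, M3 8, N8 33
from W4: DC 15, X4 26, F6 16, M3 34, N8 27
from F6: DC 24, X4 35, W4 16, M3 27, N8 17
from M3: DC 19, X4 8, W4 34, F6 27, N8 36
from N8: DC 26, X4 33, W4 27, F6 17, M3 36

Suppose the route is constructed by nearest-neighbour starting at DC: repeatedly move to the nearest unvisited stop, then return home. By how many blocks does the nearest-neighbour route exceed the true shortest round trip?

The nearest-neighbour route is 12 blocks longer than optimal.

DC: X4=11, W4=15, M3=19, F6=24, N8=26 ⇒ X4
X4: M3=8, W4=26, N8=33, F6=35 ⇒ M3
M3: F6=27, W4=34, N8=36 ⇒ F6
F6: W4=16, N8=17 ⇒ W4
W4: N8=27 ⇒ N8
NN route DC → X4 → M3 → F6 → W4 → N8 → DC costs 115.
Optimal: DC → X4 → M3 → N8 → F6 → W4 → DC costs 103 (by enumerating all 60 distinct tours).
Excess = 115 − 103 = 12.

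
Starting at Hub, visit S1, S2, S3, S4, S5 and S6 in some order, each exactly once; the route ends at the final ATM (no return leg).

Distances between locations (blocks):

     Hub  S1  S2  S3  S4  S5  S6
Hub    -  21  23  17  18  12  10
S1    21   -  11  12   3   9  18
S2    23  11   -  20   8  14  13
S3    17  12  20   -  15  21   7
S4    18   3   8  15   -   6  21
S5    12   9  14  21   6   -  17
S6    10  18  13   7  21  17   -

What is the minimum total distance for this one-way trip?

Minimum one-way distance = 52 blocks.

There are 6! = 720 possible orderings.
Hub - S1 - S2 - S3 - S4 - S5 - S6: 21+11+20+15+6+17 = 90
Hub - S1 - S2 - S3 - S4 - S6 - S5: 21+11+20+15+21+17 = 105
Hub - S1 - S2 - S3 - S5 - S4 - S6: 21+11+20+21+6+21 = 100
Hub - S1 - S2 - S3 - S5 - S6 - S4: 21+11+20+21+17+21 = 111
Hub - S1 - S2 - S3 - S6 - S4 - S5: 21+11+20+7+21+6 = 86
Hub - S1 - S2 - S3 - S6 - S5 - S4: 21+11+20+7+17+6 = 82
Hub - S1 - S2 - S4 - S3 - S5 - S6: 21+11+8+15+21+17 = 93
Hub - S1 - S2 - S4 - S3 - S6 - S5: 21+11+8+15+7+17 = 79
… (712 more)
Hub - S5 - S1 - S4 - S2 - S6 - S3: 12+9+3+8+13+7 = 52  ← best
The minimum is 52.
One shortest path: Hub → S5 → S1 → S4 → S2 → S6 → S3.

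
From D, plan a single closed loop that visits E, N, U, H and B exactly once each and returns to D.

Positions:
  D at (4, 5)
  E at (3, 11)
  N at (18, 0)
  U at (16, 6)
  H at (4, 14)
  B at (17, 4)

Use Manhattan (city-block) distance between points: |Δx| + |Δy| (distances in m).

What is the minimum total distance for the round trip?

58 m — the shortest possible round trip.

There are 60 distinct closed tours to check (reversals are equivalent).
D-E-N-U-H-B-D: 7+26+8+20+23+14 = 98
D-E-N-U-B-H-D: 7+26+8+3+23+9 = 76
D-E-N-H-U-B-D: 7+26+28+20+3+14 = 98
D-E-N-H-B-U-D: 7+26+28+23+3+13 = 100
D-E-N-B-U-H-D: 7+26+5+3+20+9 = 70
D-E-N-B-H-U-D: 7+26+5+23+20+13 = 94
D-E-U-N-H-B-D: 7+18+8+28+23+14 = 98
D-E-U-N-B-H-D: 7+18+8+5+23+9 = 70
D-E-U-H-N-B-D: 7+18+20+28+5+14 = 92
D-E-U-H-B-N-D: 7+18+20+23+5+19 = 92
D-E-U-B-N-H-D: 7+18+3+5+28+9 = 70
D-E-U-B-H-N-D: 7+18+3+23+28+19 = 98
D-E-H-N-U-B-D: 7+4+28+8+3+14 = 64
D-E-H-N-B-U-D: 7+4+28+5+3+13 = 60
… (46 more)
D-E-H-U-N-B-D: 7+4+20+8+5+14 = 58  ← best
The minimum is 58.
One optimal route: D → E → H → U → N → B → D (or its reverse).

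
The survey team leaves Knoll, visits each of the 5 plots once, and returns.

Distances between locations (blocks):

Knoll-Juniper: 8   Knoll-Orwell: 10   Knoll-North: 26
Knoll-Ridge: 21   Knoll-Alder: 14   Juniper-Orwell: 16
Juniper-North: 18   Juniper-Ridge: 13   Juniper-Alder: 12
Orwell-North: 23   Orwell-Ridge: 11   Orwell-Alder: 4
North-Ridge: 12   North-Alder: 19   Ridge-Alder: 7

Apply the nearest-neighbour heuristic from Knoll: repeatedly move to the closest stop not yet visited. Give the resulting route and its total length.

Nearest-neighbour total = 73 blocks; route Knoll → Juniper → Alder → Orwell → Ridge → North → Knoll.

From Knoll: distances to unvisited — Juniper=8, Orwell=10, Alder=14, Ridge=21, North=26. Nearest is Juniper (8).
From Juniper: distances to unvisited — Alder=12, Ridge=13, Orwell=16, North=18. Nearest is Alder (12).
From Alder: distances to unvisited — Orwell=4, Ridge=7, North=19. Nearest is Orwell (4).
From Orwell: distances to unvisited — Ridge=11, North=23. Nearest is Ridge (11).
From Ridge: distances to unvisited — North=12. Nearest is North (12).
Return North→Knoll: 26.
Total = 8 + 12 + 4 + 11 + 12 + 26 = 73.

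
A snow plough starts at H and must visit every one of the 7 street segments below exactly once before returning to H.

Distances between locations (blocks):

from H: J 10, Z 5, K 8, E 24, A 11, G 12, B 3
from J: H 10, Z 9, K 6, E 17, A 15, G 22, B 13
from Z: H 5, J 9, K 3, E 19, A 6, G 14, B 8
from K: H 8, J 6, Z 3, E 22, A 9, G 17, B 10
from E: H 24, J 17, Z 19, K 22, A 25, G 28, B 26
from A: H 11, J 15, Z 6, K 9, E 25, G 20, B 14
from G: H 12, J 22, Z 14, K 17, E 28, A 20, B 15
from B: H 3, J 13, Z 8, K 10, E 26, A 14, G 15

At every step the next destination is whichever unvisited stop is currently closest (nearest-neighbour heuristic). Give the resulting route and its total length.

At H the remaining stops are B 3, Z 5, K 8, J 10, A 11, G 12, E 24; go to B.
At B the remaining stops are Z 8, K 10, J 13, A 14, G 15, E 26; go to Z.
At Z the remaining stops are K 3, A 6, J 9, G 14, E 19; go to K.
At K the remaining stops are J 6, A 9, G 17, E 22; go to J.
At J the remaining stops are A 15, E 17, G 22; go to A.
At A the remaining stops are G 20, E 25; go to G.
At G the remaining stops are E 28; go to E.
Return E→H: 24.
Total = 3 + 8 + 3 + 6 + 15 + 20 + 28 + 24 = 107.

Total distance 107 blocks via the nearest-neighbour route H → B → Z → K → J → A → G → E → H.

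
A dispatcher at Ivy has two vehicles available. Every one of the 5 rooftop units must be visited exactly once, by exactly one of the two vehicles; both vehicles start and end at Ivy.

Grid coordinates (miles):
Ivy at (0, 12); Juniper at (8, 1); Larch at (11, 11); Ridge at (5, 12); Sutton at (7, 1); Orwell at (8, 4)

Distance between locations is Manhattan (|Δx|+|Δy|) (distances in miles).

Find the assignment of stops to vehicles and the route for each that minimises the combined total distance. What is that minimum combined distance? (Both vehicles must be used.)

Try each way of splitting the stops between the two vehicles (each non-empty) and, for each split, find the best tour for each vehicle:
  {Juniper} + {Larch, Ridge, Sutton, Orwell}: 38 + 44 = 82
  {Larch} + {Juniper, Ridge, Sutton, Orwell}: 24 + 38 = 62
  {Juniper, Larch} + {Ridge, Sutton, Orwell}: 44 + 38 = 82
  {Ridge} + {Juniper, Larch, Sutton, Orwell}: 10 + 44 = 54
  {Juniper, Ridge} + {Larch, Sutton, Orwell}: 38 + 44 = 82
  {Larch, Ridge} + {Juniper, Sutton, Orwell}: 24 + 38 = 62
  … (15 splits in total)
Best: vehicle 1 Ivy → Ridge → Ivy = 10; vehicle 2 Ivy → Larch → Orwell → Juniper → Sutton → Ivy = 44; combined 54.

54 miles — the smallest possible combined total.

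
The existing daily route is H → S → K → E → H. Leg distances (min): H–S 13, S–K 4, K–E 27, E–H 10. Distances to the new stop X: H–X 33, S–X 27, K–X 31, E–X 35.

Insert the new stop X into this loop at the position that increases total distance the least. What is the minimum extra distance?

+39 min — insert X between K and E.

Insertion cost between consecutive stops i–j is d(i,X) + d(X,j) − d(i,j):
  between H and S: 33 + 27 − 13 = 47
  between S and K: 27 + 31 − 4 = 54
  between K and E: 31 + 35 − 27 = 39
  between E and H: 35 + 33 − 10 = 58
Cheapest insertion is between K and E, adding 39.
New total = 54 + 39 = 93.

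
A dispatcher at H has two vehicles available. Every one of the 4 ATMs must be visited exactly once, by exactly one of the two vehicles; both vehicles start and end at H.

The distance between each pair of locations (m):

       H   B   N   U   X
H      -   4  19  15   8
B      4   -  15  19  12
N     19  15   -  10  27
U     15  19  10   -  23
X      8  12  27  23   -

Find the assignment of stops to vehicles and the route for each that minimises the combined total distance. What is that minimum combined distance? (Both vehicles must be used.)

Minimum combined distance: 60 m.

Check every non-empty split of the stops between the two vehicles; for each half take its own optimal tour:
  {B} + {N, U, X}: 8 + 60 = 68
  {N} + {B, U, X}: 38 + 54 = 92
  {B, N} + {U, X}: 38 + 46 = 84
  {U} + {B, N, X}: 30 + 54 = 84
  {B, U} + {N, X}: 38 + 54 = 92
  {N, U} + {B, X}: 44 + 24 = 68
  … (7 splits in total)
  {B, N, U} + {X}: 44 + 16 = 60  ← best
Best: vehicle 1 H → B → N → U → H = 44; vehicle 2 H → X → H = 16; combined 60.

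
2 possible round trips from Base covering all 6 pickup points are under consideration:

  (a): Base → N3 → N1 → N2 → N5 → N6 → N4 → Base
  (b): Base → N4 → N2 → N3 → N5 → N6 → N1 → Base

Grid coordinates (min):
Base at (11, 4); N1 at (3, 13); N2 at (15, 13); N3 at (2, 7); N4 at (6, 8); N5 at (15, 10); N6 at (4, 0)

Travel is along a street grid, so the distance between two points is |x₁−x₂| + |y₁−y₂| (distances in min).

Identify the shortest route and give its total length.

Shortest is (a), total 74 min.

(a): 12 + 7 + 12 + 3 + 21 + 10 + 9 = 74
(b): 9 + 14 + 19 + 16 + 21 + 14 + 17 = 110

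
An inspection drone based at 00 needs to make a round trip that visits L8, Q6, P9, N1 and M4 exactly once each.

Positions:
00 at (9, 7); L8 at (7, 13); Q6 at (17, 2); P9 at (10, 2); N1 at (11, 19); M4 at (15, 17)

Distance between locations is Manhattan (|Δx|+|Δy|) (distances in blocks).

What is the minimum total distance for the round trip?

Shortest round trip = 54 blocks.

00 - L8 - Q6 - P9 - N1 - M4 - 00: 8+21+7+18+6+16 = 76
00 - L8 - Q6 - P9 - M4 - N1 - 00: 8+21+7+20+6+14 = 76
00 - L8 - Q6 - N1 - P9 - M4 - 00: 8+21+23+18+20+16 = 106
00 - L8 - Q6 - N1 - M4 - P9 - 00: 8+21+23+6+20+6 = 84
00 - L8 - Q6 - M4 - P9 - N1 - 00: 8+21+17+20+18+14 = 98
00 - L8 - Q6 - M4 - N1 - P9 - 00: 8+21+17+6+18+6 = 76
00 - L8 - P9 - Q6 - N1 - M4 - 00: 8+14+7+23+6+16 = 74
00 - L8 - P9 - Q6 - M4 - N1 - 00: 8+14+7+17+6+14 = 66
00 - L8 - P9 - N1 - Q6 - M4 - 00: 8+14+18+23+17+16 = 96
00 - L8 - P9 - N1 - M4 - Q6 - 00: 8+14+18+6+17+13 = 76
00 - L8 - P9 - M4 - Q6 - N1 - 00: 8+14+20+17+23+14 = 96
00 - L8 - P9 - M4 - N1 - Q6 - 00: 8+14+20+6+23+13 = 84
00 - L8 - N1 - Q6 - P9 - M4 - 00: 8+10+23+7+20+16 = 84
00 - L8 - N1 - Q6 - M4 - P9 - 00: 8+10+23+17+20+6 = 84
… (46 more)
00 - L8 - N1 - M4 - Q6 - P9 - 00: 8+10+6+17+7+6 = 54  ← best
The minimum is 54.
One optimal route: 00 → L8 → N1 → M4 → Q6 → P9 → 00 (or its reverse).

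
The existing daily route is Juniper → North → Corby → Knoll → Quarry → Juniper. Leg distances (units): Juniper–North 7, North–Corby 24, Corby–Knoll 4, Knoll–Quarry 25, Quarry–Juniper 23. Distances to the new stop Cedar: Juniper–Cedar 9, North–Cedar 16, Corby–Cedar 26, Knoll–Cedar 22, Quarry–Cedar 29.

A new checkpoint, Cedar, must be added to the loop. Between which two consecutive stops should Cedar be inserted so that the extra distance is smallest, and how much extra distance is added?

Insertion cost between consecutive stops i–j is d(i,Cedar) + d(Cedar,j) − d(i,j):
  between Juniper and North: 9 + 16 − 7 = 18
  between North and Corby: 16 + 26 − 24 = 18
  between Corby and Knoll: 26 + 22 − 4 = 44
  between Knoll and Quarry: 22 + 29 − 25 = 26
  between Quarry and Juniper: 29 + 9 − 23 = 15
Cheapest insertion is between Quarry and Juniper, adding 15.
New total = 83 + 15 = 98.

Minimum extra distance: 15, inserting Cedar between Quarry and Juniper.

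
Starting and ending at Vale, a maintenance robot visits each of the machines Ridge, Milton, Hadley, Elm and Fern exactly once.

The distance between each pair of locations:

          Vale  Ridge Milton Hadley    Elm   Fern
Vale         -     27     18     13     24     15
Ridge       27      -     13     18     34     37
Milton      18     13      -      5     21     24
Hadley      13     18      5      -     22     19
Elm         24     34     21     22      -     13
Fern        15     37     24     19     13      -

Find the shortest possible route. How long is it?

With 5 stops there are 5!/2 = 60 distinct round trips (a route and its reverse cost the same).
Vale - Ridge - Milton - Hadley - Elm - Fern - Vale: 27+13+5+22+13+15 = 95
Vale - Ridge - Milton - Hadley - Fern - Elm - Vale: 27+13+5+19+13+24 = 101
Vale - Ridge - Milton - Elm - Hadley - Fern - Vale: 27+13+21+22+19+15 = 117
Vale - Ridge - Milton - Elm - Fern - Hadley - Vale: 27+13+21+13+19+13 = 106
Vale - Ridge - Milton - Fern - Hadley - Elm - Vale: 27+13+24+19+22+24 = 129
Vale - Ridge - Milton - Fern - Elm - Hadley - Vale: 27+13+24+13+22+13 = 112
Vale - Ridge - Hadley - Milton - Elm - Fern - Vale: 27+18+5+21+13+15 = 99
Vale - Ridge - Hadley - Milton - Fern - Elm - Vale: 27+18+5+24+13+24 = 111
Vale - Ridge - Hadley - Elm - Milton - Fern - Vale: 27+18+22+21+24+15 = 127
Vale - Ridge - Hadley - Elm - Fern - Milton - Vale: 27+18+22+13+24+18 = 122
Vale - Ridge - Hadley - Fern - Milton - Elm - Vale: 27+18+19+24+21+24 = 133
Vale - Ridge - Hadley - Fern - Elm - Milton - Vale: 27+18+19+13+21+18 = 116
Vale - Ridge - Elm - Milton - Hadley - Fern - Vale: 27+34+21+5+19+15 = 121
Vale - Ridge - Elm - Milton - Fern - Hadley - Vale: 27+34+21+24+19+13 = 138
… (46 more)
Vale - Hadley - Ridge - Milton - Elm - Fern - Vale: 13+18+13+21+13+15 = 93  ← best
The minimum is 93.
One optimal route: Vale → Hadley → Ridge → Milton → Elm → Fern → Vale (or its reverse).

93 — the shortest possible round trip.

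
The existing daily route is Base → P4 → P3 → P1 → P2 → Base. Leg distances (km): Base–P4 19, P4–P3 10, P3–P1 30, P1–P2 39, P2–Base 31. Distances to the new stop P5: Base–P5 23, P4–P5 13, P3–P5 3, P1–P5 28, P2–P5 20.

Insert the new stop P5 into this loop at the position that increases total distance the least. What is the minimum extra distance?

Adding 1 km by placing P5 on the P3–P1 leg.

Insertion cost between consecutive stops i–j is d(i,P5) + d(P5,j) − d(i,j):
  between Base and P4: 23 + 13 − 19 = 17
  between P4 and P3: 13 + 3 − 10 = 6
  between P3 and P1: 3 + 28 − 30 = 1
  between P1 and P2: 28 + 20 − 39 = 9
  between P2 and Base: 20 + 23 − 31 = 12
Cheapest insertion is between P3 and P1, adding 1.
New total = 129 + 1 = 130.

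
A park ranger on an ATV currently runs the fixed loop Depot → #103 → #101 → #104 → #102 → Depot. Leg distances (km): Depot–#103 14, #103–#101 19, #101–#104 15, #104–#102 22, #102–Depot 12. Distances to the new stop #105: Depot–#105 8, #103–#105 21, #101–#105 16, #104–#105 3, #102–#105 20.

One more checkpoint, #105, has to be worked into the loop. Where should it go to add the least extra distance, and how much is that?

Insertion cost between consecutive stops i–j is d(i,#105) + d(#105,j) − d(i,j):
  between Depot and #103: 8 + 21 − 14 = 15
  between #103 and #101: 21 + 16 − 19 = 18
  between #101 and #104: 16 + 3 − 15 = 4
  between #104 and #102: 3 + 20 − 22 = 1
  between #102 and Depot: 20 + 8 − 12 = 16
Cheapest insertion is between #104 and #102, adding 1.
New total = 82 + 1 = 83.

+1 km — insert #105 between #104 and #102.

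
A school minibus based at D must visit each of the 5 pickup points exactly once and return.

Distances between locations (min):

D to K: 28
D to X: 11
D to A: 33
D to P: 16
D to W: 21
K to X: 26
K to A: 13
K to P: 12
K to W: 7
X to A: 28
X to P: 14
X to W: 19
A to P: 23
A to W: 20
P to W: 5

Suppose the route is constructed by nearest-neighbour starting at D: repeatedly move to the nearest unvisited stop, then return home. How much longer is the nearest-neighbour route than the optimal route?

D: X=11, P=16, W=21, K=28, A=33 ⇒ X
X: P=14, W=19, K=26, A=28 ⇒ P
P: W=5, K=12, A=23 ⇒ W
W: K=7, A=20 ⇒ K
K: A=13 ⇒ A
NN route D → X → P → W → K → A → D costs 83.
Optimal: D → X → A → K → W → P → D costs 80 (by enumerating all 60 distinct tours).
Excess = 83 − 80 = 3.

Excess over optimum: 3 min.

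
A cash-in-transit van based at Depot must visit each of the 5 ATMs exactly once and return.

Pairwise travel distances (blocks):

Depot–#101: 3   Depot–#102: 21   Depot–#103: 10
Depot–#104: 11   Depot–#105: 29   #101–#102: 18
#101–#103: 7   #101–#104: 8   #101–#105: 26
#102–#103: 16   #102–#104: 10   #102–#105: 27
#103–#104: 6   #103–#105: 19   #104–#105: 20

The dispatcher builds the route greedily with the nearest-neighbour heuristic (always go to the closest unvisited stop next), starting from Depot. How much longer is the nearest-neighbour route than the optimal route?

The nearest-neighbour route is 5 blocks longer than optimal.

Depot: #101=3, #103=10, #104=11, #102=21, #105=29 ⇒ #101
#101: #103=7, #104=8, #102=18, #105=26 ⇒ #103
#103: #104=6, #102=16, #105=19 ⇒ #104
#104: #102=10, #105=20 ⇒ #102
#102: #105=27 ⇒ #105
NN route Depot → #101 → #103 → #104 → #102 → #105 → Depot costs 82.
Optimal: Depot → #101 → #103 → #105 → #102 → #104 → Depot costs 77 (by enumerating all 60 distinct tours).
Excess = 82 − 77 = 5.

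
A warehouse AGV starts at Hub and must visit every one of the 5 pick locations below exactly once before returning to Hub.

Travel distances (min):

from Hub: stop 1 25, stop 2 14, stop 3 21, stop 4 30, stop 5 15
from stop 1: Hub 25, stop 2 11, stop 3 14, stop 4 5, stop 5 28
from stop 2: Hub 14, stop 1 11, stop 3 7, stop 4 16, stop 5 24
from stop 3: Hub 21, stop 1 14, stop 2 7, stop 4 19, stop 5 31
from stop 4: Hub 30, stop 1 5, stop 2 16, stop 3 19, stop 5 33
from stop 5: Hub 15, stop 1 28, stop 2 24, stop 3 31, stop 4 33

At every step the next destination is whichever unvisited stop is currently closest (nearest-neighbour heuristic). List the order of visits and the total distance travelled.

Hub → [stop 2:14 / stop 5:15 / stop 3:21 / stop 1:25 / stop 4:30] → stop 2 (14)
stop 2 → [stop 3:7 / stop 1:11 / stop 4:16 / stop 5:24] → stop 3 (7)
stop 3 → [stop 1:14 / stop 4:19 / stop 5:31] → stop 1 (14)
stop 1 → [stop 4:5 / stop 5:28] → stop 4 (5)
stop 4 → [stop 5:33] → stop 5 (33)
Return stop 5→Hub: 15.
Total = 14 + 7 + 14 + 5 + 33 + 15 = 88.

88 min along Hub → stop 2 → stop 3 → stop 1 → stop 4 → stop 5 → Hub.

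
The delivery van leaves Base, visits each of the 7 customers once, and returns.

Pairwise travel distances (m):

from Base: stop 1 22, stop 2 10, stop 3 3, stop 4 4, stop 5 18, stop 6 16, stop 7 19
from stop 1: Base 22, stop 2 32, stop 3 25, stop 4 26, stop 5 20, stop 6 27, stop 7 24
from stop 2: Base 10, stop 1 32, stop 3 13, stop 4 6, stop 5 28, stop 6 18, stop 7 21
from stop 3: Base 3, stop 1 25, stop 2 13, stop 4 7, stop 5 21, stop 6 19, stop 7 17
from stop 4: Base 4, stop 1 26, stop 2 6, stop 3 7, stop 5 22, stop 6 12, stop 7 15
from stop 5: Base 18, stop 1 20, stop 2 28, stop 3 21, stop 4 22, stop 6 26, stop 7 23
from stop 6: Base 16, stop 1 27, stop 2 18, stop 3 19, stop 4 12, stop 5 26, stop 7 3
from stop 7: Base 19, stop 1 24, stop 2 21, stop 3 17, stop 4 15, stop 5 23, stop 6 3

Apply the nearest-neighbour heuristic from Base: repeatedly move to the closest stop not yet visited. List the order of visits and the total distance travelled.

At Base the remaining stops are stop 3 3, stop 4 4, stop 2 10, stop 6 16, stop 5 18, stop 7 19, stop 1 22; go to stop 3.
At stop 3 the remaining stops are stop 4 7, stop 2 13, stop 7 17, stop 6 19, stop 5 21, stop 1 25; go to stop 4.
At stop 4 the remaining stops are stop 2 6, stop 6 12, stop 7 15, stop 5 22, stop 1 26; go to stop 2.
At stop 2 the remaining stops are stop 6 18, stop 7 21, stop 5 28, stop 1 32; go to stop 6.
At stop 6 the remaining stops are stop 7 3, stop 5 26, stop 1 27; go to stop 7.
At stop 7 the remaining stops are stop 5 23, stop 1 24; go to stop 5.
At stop 5 the remaining stops are stop 1 20; go to stop 1.
Return stop 1→Base: 22.
Total = 3 + 7 + 6 + 18 + 3 + 23 + 20 + 22 = 102.

102 m along Base → stop 3 → stop 4 → stop 2 → stop 6 → stop 7 → stop 5 → stop 1 → Base.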